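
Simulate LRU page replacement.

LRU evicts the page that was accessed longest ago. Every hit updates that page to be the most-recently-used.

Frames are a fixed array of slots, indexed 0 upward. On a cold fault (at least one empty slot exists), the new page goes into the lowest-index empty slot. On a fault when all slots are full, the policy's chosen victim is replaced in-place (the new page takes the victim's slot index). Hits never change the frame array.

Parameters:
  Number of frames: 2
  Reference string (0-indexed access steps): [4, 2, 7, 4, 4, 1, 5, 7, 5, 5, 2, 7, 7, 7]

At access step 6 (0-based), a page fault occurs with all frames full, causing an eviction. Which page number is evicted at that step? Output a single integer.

Answer: 4

Derivation:
Step 0: ref 4 -> FAULT, frames=[4,-]
Step 1: ref 2 -> FAULT, frames=[4,2]
Step 2: ref 7 -> FAULT, evict 4, frames=[7,2]
Step 3: ref 4 -> FAULT, evict 2, frames=[7,4]
Step 4: ref 4 -> HIT, frames=[7,4]
Step 5: ref 1 -> FAULT, evict 7, frames=[1,4]
Step 6: ref 5 -> FAULT, evict 4, frames=[1,5]
At step 6: evicted page 4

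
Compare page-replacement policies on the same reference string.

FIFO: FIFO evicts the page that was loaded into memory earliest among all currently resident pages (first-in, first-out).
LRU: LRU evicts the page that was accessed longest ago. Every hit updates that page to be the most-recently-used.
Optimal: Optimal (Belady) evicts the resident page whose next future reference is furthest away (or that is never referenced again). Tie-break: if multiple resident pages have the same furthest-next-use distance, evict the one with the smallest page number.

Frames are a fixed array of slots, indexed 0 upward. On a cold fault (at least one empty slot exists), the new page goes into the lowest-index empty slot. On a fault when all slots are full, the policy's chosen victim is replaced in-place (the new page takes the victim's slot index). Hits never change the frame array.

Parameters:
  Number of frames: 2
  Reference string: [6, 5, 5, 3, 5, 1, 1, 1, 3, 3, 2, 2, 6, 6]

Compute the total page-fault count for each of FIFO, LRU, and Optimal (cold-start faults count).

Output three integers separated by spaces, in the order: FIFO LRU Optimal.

Answer: 6 7 6

Derivation:
--- FIFO ---
  step 0: ref 6 -> FAULT, frames=[6,-] (faults so far: 1)
  step 1: ref 5 -> FAULT, frames=[6,5] (faults so far: 2)
  step 2: ref 5 -> HIT, frames=[6,5] (faults so far: 2)
  step 3: ref 3 -> FAULT, evict 6, frames=[3,5] (faults so far: 3)
  step 4: ref 5 -> HIT, frames=[3,5] (faults so far: 3)
  step 5: ref 1 -> FAULT, evict 5, frames=[3,1] (faults so far: 4)
  step 6: ref 1 -> HIT, frames=[3,1] (faults so far: 4)
  step 7: ref 1 -> HIT, frames=[3,1] (faults so far: 4)
  step 8: ref 3 -> HIT, frames=[3,1] (faults so far: 4)
  step 9: ref 3 -> HIT, frames=[3,1] (faults so far: 4)
  step 10: ref 2 -> FAULT, evict 3, frames=[2,1] (faults so far: 5)
  step 11: ref 2 -> HIT, frames=[2,1] (faults so far: 5)
  step 12: ref 6 -> FAULT, evict 1, frames=[2,6] (faults so far: 6)
  step 13: ref 6 -> HIT, frames=[2,6] (faults so far: 6)
  FIFO total faults: 6
--- LRU ---
  step 0: ref 6 -> FAULT, frames=[6,-] (faults so far: 1)
  step 1: ref 5 -> FAULT, frames=[6,5] (faults so far: 2)
  step 2: ref 5 -> HIT, frames=[6,5] (faults so far: 2)
  step 3: ref 3 -> FAULT, evict 6, frames=[3,5] (faults so far: 3)
  step 4: ref 5 -> HIT, frames=[3,5] (faults so far: 3)
  step 5: ref 1 -> FAULT, evict 3, frames=[1,5] (faults so far: 4)
  step 6: ref 1 -> HIT, frames=[1,5] (faults so far: 4)
  step 7: ref 1 -> HIT, frames=[1,5] (faults so far: 4)
  step 8: ref 3 -> FAULT, evict 5, frames=[1,3] (faults so far: 5)
  step 9: ref 3 -> HIT, frames=[1,3] (faults so far: 5)
  step 10: ref 2 -> FAULT, evict 1, frames=[2,3] (faults so far: 6)
  step 11: ref 2 -> HIT, frames=[2,3] (faults so far: 6)
  step 12: ref 6 -> FAULT, evict 3, frames=[2,6] (faults so far: 7)
  step 13: ref 6 -> HIT, frames=[2,6] (faults so far: 7)
  LRU total faults: 7
--- Optimal ---
  step 0: ref 6 -> FAULT, frames=[6,-] (faults so far: 1)
  step 1: ref 5 -> FAULT, frames=[6,5] (faults so far: 2)
  step 2: ref 5 -> HIT, frames=[6,5] (faults so far: 2)
  step 3: ref 3 -> FAULT, evict 6, frames=[3,5] (faults so far: 3)
  step 4: ref 5 -> HIT, frames=[3,5] (faults so far: 3)
  step 5: ref 1 -> FAULT, evict 5, frames=[3,1] (faults so far: 4)
  step 6: ref 1 -> HIT, frames=[3,1] (faults so far: 4)
  step 7: ref 1 -> HIT, frames=[3,1] (faults so far: 4)
  step 8: ref 3 -> HIT, frames=[3,1] (faults so far: 4)
  step 9: ref 3 -> HIT, frames=[3,1] (faults so far: 4)
  step 10: ref 2 -> FAULT, evict 1, frames=[3,2] (faults so far: 5)
  step 11: ref 2 -> HIT, frames=[3,2] (faults so far: 5)
  step 12: ref 6 -> FAULT, evict 2, frames=[3,6] (faults so far: 6)
  step 13: ref 6 -> HIT, frames=[3,6] (faults so far: 6)
  Optimal total faults: 6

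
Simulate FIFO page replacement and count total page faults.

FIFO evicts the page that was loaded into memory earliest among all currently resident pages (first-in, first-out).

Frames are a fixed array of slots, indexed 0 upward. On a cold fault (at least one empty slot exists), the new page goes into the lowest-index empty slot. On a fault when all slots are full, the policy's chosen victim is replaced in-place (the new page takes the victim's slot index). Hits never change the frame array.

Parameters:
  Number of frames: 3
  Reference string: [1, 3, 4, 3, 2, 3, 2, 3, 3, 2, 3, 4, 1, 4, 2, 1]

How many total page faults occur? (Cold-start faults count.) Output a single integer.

Step 0: ref 1 → FAULT, frames=[1,-,-]
Step 1: ref 3 → FAULT, frames=[1,3,-]
Step 2: ref 4 → FAULT, frames=[1,3,4]
Step 3: ref 3 → HIT, frames=[1,3,4]
Step 4: ref 2 → FAULT (evict 1), frames=[2,3,4]
Step 5: ref 3 → HIT, frames=[2,3,4]
Step 6: ref 2 → HIT, frames=[2,3,4]
Step 7: ref 3 → HIT, frames=[2,3,4]
Step 8: ref 3 → HIT, frames=[2,3,4]
Step 9: ref 2 → HIT, frames=[2,3,4]
Step 10: ref 3 → HIT, frames=[2,3,4]
Step 11: ref 4 → HIT, frames=[2,3,4]
Step 12: ref 1 → FAULT (evict 3), frames=[2,1,4]
Step 13: ref 4 → HIT, frames=[2,1,4]
Step 14: ref 2 → HIT, frames=[2,1,4]
Step 15: ref 1 → HIT, frames=[2,1,4]
Total faults: 5

Answer: 5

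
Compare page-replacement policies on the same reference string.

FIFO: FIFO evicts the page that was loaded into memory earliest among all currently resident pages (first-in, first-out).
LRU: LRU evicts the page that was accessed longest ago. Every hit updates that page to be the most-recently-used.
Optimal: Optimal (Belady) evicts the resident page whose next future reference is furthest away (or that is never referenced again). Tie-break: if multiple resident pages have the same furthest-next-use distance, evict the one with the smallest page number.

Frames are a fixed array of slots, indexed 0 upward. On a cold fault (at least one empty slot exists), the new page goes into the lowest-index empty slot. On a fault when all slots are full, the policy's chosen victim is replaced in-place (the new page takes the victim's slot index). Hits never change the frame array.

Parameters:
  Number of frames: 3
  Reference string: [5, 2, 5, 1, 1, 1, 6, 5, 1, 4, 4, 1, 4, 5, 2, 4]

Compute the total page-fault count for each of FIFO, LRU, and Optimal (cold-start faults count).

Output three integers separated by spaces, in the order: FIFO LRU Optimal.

Answer: 8 6 6

Derivation:
--- FIFO ---
  step 0: ref 5 -> FAULT, frames=[5,-,-] (faults so far: 1)
  step 1: ref 2 -> FAULT, frames=[5,2,-] (faults so far: 2)
  step 2: ref 5 -> HIT, frames=[5,2,-] (faults so far: 2)
  step 3: ref 1 -> FAULT, frames=[5,2,1] (faults so far: 3)
  step 4: ref 1 -> HIT, frames=[5,2,1] (faults so far: 3)
  step 5: ref 1 -> HIT, frames=[5,2,1] (faults so far: 3)
  step 6: ref 6 -> FAULT, evict 5, frames=[6,2,1] (faults so far: 4)
  step 7: ref 5 -> FAULT, evict 2, frames=[6,5,1] (faults so far: 5)
  step 8: ref 1 -> HIT, frames=[6,5,1] (faults so far: 5)
  step 9: ref 4 -> FAULT, evict 1, frames=[6,5,4] (faults so far: 6)
  step 10: ref 4 -> HIT, frames=[6,5,4] (faults so far: 6)
  step 11: ref 1 -> FAULT, evict 6, frames=[1,5,4] (faults so far: 7)
  step 12: ref 4 -> HIT, frames=[1,5,4] (faults so far: 7)
  step 13: ref 5 -> HIT, frames=[1,5,4] (faults so far: 7)
  step 14: ref 2 -> FAULT, evict 5, frames=[1,2,4] (faults so far: 8)
  step 15: ref 4 -> HIT, frames=[1,2,4] (faults so far: 8)
  FIFO total faults: 8
--- LRU ---
  step 0: ref 5 -> FAULT, frames=[5,-,-] (faults so far: 1)
  step 1: ref 2 -> FAULT, frames=[5,2,-] (faults so far: 2)
  step 2: ref 5 -> HIT, frames=[5,2,-] (faults so far: 2)
  step 3: ref 1 -> FAULT, frames=[5,2,1] (faults so far: 3)
  step 4: ref 1 -> HIT, frames=[5,2,1] (faults so far: 3)
  step 5: ref 1 -> HIT, frames=[5,2,1] (faults so far: 3)
  step 6: ref 6 -> FAULT, evict 2, frames=[5,6,1] (faults so far: 4)
  step 7: ref 5 -> HIT, frames=[5,6,1] (faults so far: 4)
  step 8: ref 1 -> HIT, frames=[5,6,1] (faults so far: 4)
  step 9: ref 4 -> FAULT, evict 6, frames=[5,4,1] (faults so far: 5)
  step 10: ref 4 -> HIT, frames=[5,4,1] (faults so far: 5)
  step 11: ref 1 -> HIT, frames=[5,4,1] (faults so far: 5)
  step 12: ref 4 -> HIT, frames=[5,4,1] (faults so far: 5)
  step 13: ref 5 -> HIT, frames=[5,4,1] (faults so far: 5)
  step 14: ref 2 -> FAULT, evict 1, frames=[5,4,2] (faults so far: 6)
  step 15: ref 4 -> HIT, frames=[5,4,2] (faults so far: 6)
  LRU total faults: 6
--- Optimal ---
  step 0: ref 5 -> FAULT, frames=[5,-,-] (faults so far: 1)
  step 1: ref 2 -> FAULT, frames=[5,2,-] (faults so far: 2)
  step 2: ref 5 -> HIT, frames=[5,2,-] (faults so far: 2)
  step 3: ref 1 -> FAULT, frames=[5,2,1] (faults so far: 3)
  step 4: ref 1 -> HIT, frames=[5,2,1] (faults so far: 3)
  step 5: ref 1 -> HIT, frames=[5,2,1] (faults so far: 3)
  step 6: ref 6 -> FAULT, evict 2, frames=[5,6,1] (faults so far: 4)
  step 7: ref 5 -> HIT, frames=[5,6,1] (faults so far: 4)
  step 8: ref 1 -> HIT, frames=[5,6,1] (faults so far: 4)
  step 9: ref 4 -> FAULT, evict 6, frames=[5,4,1] (faults so far: 5)
  step 10: ref 4 -> HIT, frames=[5,4,1] (faults so far: 5)
  step 11: ref 1 -> HIT, frames=[5,4,1] (faults so far: 5)
  step 12: ref 4 -> HIT, frames=[5,4,1] (faults so far: 5)
  step 13: ref 5 -> HIT, frames=[5,4,1] (faults so far: 5)
  step 14: ref 2 -> FAULT, evict 1, frames=[5,4,2] (faults so far: 6)
  step 15: ref 4 -> HIT, frames=[5,4,2] (faults so far: 6)
  Optimal total faults: 6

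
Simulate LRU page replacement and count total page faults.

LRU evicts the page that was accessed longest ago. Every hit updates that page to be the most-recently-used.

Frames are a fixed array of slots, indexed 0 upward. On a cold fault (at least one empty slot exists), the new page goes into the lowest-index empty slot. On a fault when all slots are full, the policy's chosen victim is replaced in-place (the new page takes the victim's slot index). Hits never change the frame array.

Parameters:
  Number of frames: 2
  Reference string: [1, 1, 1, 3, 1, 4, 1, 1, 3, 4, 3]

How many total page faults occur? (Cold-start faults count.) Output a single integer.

Answer: 5

Derivation:
Step 0: ref 1 → FAULT, frames=[1,-]
Step 1: ref 1 → HIT, frames=[1,-]
Step 2: ref 1 → HIT, frames=[1,-]
Step 3: ref 3 → FAULT, frames=[1,3]
Step 4: ref 1 → HIT, frames=[1,3]
Step 5: ref 4 → FAULT (evict 3), frames=[1,4]
Step 6: ref 1 → HIT, frames=[1,4]
Step 7: ref 1 → HIT, frames=[1,4]
Step 8: ref 3 → FAULT (evict 4), frames=[1,3]
Step 9: ref 4 → FAULT (evict 1), frames=[4,3]
Step 10: ref 3 → HIT, frames=[4,3]
Total faults: 5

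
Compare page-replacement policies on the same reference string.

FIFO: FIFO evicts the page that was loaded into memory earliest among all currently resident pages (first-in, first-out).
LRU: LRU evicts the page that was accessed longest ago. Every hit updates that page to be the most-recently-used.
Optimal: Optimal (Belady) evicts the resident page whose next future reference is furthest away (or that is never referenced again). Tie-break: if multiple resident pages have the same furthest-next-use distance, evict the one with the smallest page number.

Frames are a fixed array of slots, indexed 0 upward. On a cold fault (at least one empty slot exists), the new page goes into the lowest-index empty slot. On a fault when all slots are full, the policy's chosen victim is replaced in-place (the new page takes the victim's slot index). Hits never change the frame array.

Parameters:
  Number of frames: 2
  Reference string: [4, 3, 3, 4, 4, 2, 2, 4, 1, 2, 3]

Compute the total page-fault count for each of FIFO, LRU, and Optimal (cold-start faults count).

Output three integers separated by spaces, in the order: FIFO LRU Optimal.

Answer: 7 6 5

Derivation:
--- FIFO ---
  step 0: ref 4 -> FAULT, frames=[4,-] (faults so far: 1)
  step 1: ref 3 -> FAULT, frames=[4,3] (faults so far: 2)
  step 2: ref 3 -> HIT, frames=[4,3] (faults so far: 2)
  step 3: ref 4 -> HIT, frames=[4,3] (faults so far: 2)
  step 4: ref 4 -> HIT, frames=[4,3] (faults so far: 2)
  step 5: ref 2 -> FAULT, evict 4, frames=[2,3] (faults so far: 3)
  step 6: ref 2 -> HIT, frames=[2,3] (faults so far: 3)
  step 7: ref 4 -> FAULT, evict 3, frames=[2,4] (faults so far: 4)
  step 8: ref 1 -> FAULT, evict 2, frames=[1,4] (faults so far: 5)
  step 9: ref 2 -> FAULT, evict 4, frames=[1,2] (faults so far: 6)
  step 10: ref 3 -> FAULT, evict 1, frames=[3,2] (faults so far: 7)
  FIFO total faults: 7
--- LRU ---
  step 0: ref 4 -> FAULT, frames=[4,-] (faults so far: 1)
  step 1: ref 3 -> FAULT, frames=[4,3] (faults so far: 2)
  step 2: ref 3 -> HIT, frames=[4,3] (faults so far: 2)
  step 3: ref 4 -> HIT, frames=[4,3] (faults so far: 2)
  step 4: ref 4 -> HIT, frames=[4,3] (faults so far: 2)
  step 5: ref 2 -> FAULT, evict 3, frames=[4,2] (faults so far: 3)
  step 6: ref 2 -> HIT, frames=[4,2] (faults so far: 3)
  step 7: ref 4 -> HIT, frames=[4,2] (faults so far: 3)
  step 8: ref 1 -> FAULT, evict 2, frames=[4,1] (faults so far: 4)
  step 9: ref 2 -> FAULT, evict 4, frames=[2,1] (faults so far: 5)
  step 10: ref 3 -> FAULT, evict 1, frames=[2,3] (faults so far: 6)
  LRU total faults: 6
--- Optimal ---
  step 0: ref 4 -> FAULT, frames=[4,-] (faults so far: 1)
  step 1: ref 3 -> FAULT, frames=[4,3] (faults so far: 2)
  step 2: ref 3 -> HIT, frames=[4,3] (faults so far: 2)
  step 3: ref 4 -> HIT, frames=[4,3] (faults so far: 2)
  step 4: ref 4 -> HIT, frames=[4,3] (faults so far: 2)
  step 5: ref 2 -> FAULT, evict 3, frames=[4,2] (faults so far: 3)
  step 6: ref 2 -> HIT, frames=[4,2] (faults so far: 3)
  step 7: ref 4 -> HIT, frames=[4,2] (faults so far: 3)
  step 8: ref 1 -> FAULT, evict 4, frames=[1,2] (faults so far: 4)
  step 9: ref 2 -> HIT, frames=[1,2] (faults so far: 4)
  step 10: ref 3 -> FAULT, evict 1, frames=[3,2] (faults so far: 5)
  Optimal total faults: 5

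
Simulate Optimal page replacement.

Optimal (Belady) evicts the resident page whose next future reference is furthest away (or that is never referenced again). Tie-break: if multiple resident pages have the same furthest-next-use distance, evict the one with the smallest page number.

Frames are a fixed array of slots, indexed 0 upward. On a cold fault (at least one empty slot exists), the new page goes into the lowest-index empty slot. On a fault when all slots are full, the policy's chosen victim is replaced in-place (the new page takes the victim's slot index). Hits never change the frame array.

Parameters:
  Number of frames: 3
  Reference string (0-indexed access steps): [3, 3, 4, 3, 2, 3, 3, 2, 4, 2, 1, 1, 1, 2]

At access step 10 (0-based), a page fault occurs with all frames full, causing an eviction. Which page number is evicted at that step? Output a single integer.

Answer: 3

Derivation:
Step 0: ref 3 -> FAULT, frames=[3,-,-]
Step 1: ref 3 -> HIT, frames=[3,-,-]
Step 2: ref 4 -> FAULT, frames=[3,4,-]
Step 3: ref 3 -> HIT, frames=[3,4,-]
Step 4: ref 2 -> FAULT, frames=[3,4,2]
Step 5: ref 3 -> HIT, frames=[3,4,2]
Step 6: ref 3 -> HIT, frames=[3,4,2]
Step 7: ref 2 -> HIT, frames=[3,4,2]
Step 8: ref 4 -> HIT, frames=[3,4,2]
Step 9: ref 2 -> HIT, frames=[3,4,2]
Step 10: ref 1 -> FAULT, evict 3, frames=[1,4,2]
At step 10: evicted page 3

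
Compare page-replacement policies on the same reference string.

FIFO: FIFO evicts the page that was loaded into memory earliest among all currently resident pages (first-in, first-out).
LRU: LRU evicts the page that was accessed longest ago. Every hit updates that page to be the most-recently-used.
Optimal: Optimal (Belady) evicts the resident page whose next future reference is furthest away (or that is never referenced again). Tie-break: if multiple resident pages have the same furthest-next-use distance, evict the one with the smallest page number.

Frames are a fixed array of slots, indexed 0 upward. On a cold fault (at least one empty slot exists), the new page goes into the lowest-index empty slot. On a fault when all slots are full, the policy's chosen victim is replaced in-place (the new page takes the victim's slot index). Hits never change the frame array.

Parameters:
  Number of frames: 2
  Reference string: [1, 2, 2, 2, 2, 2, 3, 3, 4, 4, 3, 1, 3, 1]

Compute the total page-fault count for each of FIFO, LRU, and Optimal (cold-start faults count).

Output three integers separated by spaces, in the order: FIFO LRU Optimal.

Answer: 6 5 5

Derivation:
--- FIFO ---
  step 0: ref 1 -> FAULT, frames=[1,-] (faults so far: 1)
  step 1: ref 2 -> FAULT, frames=[1,2] (faults so far: 2)
  step 2: ref 2 -> HIT, frames=[1,2] (faults so far: 2)
  step 3: ref 2 -> HIT, frames=[1,2] (faults so far: 2)
  step 4: ref 2 -> HIT, frames=[1,2] (faults so far: 2)
  step 5: ref 2 -> HIT, frames=[1,2] (faults so far: 2)
  step 6: ref 3 -> FAULT, evict 1, frames=[3,2] (faults so far: 3)
  step 7: ref 3 -> HIT, frames=[3,2] (faults so far: 3)
  step 8: ref 4 -> FAULT, evict 2, frames=[3,4] (faults so far: 4)
  step 9: ref 4 -> HIT, frames=[3,4] (faults so far: 4)
  step 10: ref 3 -> HIT, frames=[3,4] (faults so far: 4)
  step 11: ref 1 -> FAULT, evict 3, frames=[1,4] (faults so far: 5)
  step 12: ref 3 -> FAULT, evict 4, frames=[1,3] (faults so far: 6)
  step 13: ref 1 -> HIT, frames=[1,3] (faults so far: 6)
  FIFO total faults: 6
--- LRU ---
  step 0: ref 1 -> FAULT, frames=[1,-] (faults so far: 1)
  step 1: ref 2 -> FAULT, frames=[1,2] (faults so far: 2)
  step 2: ref 2 -> HIT, frames=[1,2] (faults so far: 2)
  step 3: ref 2 -> HIT, frames=[1,2] (faults so far: 2)
  step 4: ref 2 -> HIT, frames=[1,2] (faults so far: 2)
  step 5: ref 2 -> HIT, frames=[1,2] (faults so far: 2)
  step 6: ref 3 -> FAULT, evict 1, frames=[3,2] (faults so far: 3)
  step 7: ref 3 -> HIT, frames=[3,2] (faults so far: 3)
  step 8: ref 4 -> FAULT, evict 2, frames=[3,4] (faults so far: 4)
  step 9: ref 4 -> HIT, frames=[3,4] (faults so far: 4)
  step 10: ref 3 -> HIT, frames=[3,4] (faults so far: 4)
  step 11: ref 1 -> FAULT, evict 4, frames=[3,1] (faults so far: 5)
  step 12: ref 3 -> HIT, frames=[3,1] (faults so far: 5)
  step 13: ref 1 -> HIT, frames=[3,1] (faults so far: 5)
  LRU total faults: 5
--- Optimal ---
  step 0: ref 1 -> FAULT, frames=[1,-] (faults so far: 1)
  step 1: ref 2 -> FAULT, frames=[1,2] (faults so far: 2)
  step 2: ref 2 -> HIT, frames=[1,2] (faults so far: 2)
  step 3: ref 2 -> HIT, frames=[1,2] (faults so far: 2)
  step 4: ref 2 -> HIT, frames=[1,2] (faults so far: 2)
  step 5: ref 2 -> HIT, frames=[1,2] (faults so far: 2)
  step 6: ref 3 -> FAULT, evict 2, frames=[1,3] (faults so far: 3)
  step 7: ref 3 -> HIT, frames=[1,3] (faults so far: 3)
  step 8: ref 4 -> FAULT, evict 1, frames=[4,3] (faults so far: 4)
  step 9: ref 4 -> HIT, frames=[4,3] (faults so far: 4)
  step 10: ref 3 -> HIT, frames=[4,3] (faults so far: 4)
  step 11: ref 1 -> FAULT, evict 4, frames=[1,3] (faults so far: 5)
  step 12: ref 3 -> HIT, frames=[1,3] (faults so far: 5)
  step 13: ref 1 -> HIT, frames=[1,3] (faults so far: 5)
  Optimal total faults: 5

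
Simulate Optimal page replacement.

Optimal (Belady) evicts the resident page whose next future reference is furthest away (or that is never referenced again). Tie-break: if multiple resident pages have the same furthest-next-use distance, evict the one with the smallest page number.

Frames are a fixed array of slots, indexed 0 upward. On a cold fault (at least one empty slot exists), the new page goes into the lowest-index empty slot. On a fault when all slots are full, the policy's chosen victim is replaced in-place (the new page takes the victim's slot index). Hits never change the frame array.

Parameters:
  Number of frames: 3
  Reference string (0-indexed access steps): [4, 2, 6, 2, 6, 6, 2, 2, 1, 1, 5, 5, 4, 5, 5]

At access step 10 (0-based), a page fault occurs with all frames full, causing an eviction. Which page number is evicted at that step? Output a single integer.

Answer: 1

Derivation:
Step 0: ref 4 -> FAULT, frames=[4,-,-]
Step 1: ref 2 -> FAULT, frames=[4,2,-]
Step 2: ref 6 -> FAULT, frames=[4,2,6]
Step 3: ref 2 -> HIT, frames=[4,2,6]
Step 4: ref 6 -> HIT, frames=[4,2,6]
Step 5: ref 6 -> HIT, frames=[4,2,6]
Step 6: ref 2 -> HIT, frames=[4,2,6]
Step 7: ref 2 -> HIT, frames=[4,2,6]
Step 8: ref 1 -> FAULT, evict 2, frames=[4,1,6]
Step 9: ref 1 -> HIT, frames=[4,1,6]
Step 10: ref 5 -> FAULT, evict 1, frames=[4,5,6]
At step 10: evicted page 1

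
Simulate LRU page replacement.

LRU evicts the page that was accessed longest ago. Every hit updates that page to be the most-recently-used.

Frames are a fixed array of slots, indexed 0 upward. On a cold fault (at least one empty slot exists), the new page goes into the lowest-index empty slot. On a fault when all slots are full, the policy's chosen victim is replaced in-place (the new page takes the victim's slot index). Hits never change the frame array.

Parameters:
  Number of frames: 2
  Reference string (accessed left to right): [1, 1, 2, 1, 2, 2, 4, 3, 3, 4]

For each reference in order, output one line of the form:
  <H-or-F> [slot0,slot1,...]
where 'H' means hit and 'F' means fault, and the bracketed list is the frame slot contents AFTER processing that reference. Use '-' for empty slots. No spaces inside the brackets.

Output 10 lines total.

F [1,-]
H [1,-]
F [1,2]
H [1,2]
H [1,2]
H [1,2]
F [4,2]
F [4,3]
H [4,3]
H [4,3]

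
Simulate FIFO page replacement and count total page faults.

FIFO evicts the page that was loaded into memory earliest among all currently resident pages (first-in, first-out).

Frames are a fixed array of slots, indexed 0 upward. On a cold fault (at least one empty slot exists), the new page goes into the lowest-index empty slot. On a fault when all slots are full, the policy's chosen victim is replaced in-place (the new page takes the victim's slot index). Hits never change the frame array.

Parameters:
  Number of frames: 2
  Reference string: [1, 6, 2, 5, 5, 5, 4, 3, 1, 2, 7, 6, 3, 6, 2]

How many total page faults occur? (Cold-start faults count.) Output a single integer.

Step 0: ref 1 → FAULT, frames=[1,-]
Step 1: ref 6 → FAULT, frames=[1,6]
Step 2: ref 2 → FAULT (evict 1), frames=[2,6]
Step 3: ref 5 → FAULT (evict 6), frames=[2,5]
Step 4: ref 5 → HIT, frames=[2,5]
Step 5: ref 5 → HIT, frames=[2,5]
Step 6: ref 4 → FAULT (evict 2), frames=[4,5]
Step 7: ref 3 → FAULT (evict 5), frames=[4,3]
Step 8: ref 1 → FAULT (evict 4), frames=[1,3]
Step 9: ref 2 → FAULT (evict 3), frames=[1,2]
Step 10: ref 7 → FAULT (evict 1), frames=[7,2]
Step 11: ref 6 → FAULT (evict 2), frames=[7,6]
Step 12: ref 3 → FAULT (evict 7), frames=[3,6]
Step 13: ref 6 → HIT, frames=[3,6]
Step 14: ref 2 → FAULT (evict 6), frames=[3,2]
Total faults: 12

Answer: 12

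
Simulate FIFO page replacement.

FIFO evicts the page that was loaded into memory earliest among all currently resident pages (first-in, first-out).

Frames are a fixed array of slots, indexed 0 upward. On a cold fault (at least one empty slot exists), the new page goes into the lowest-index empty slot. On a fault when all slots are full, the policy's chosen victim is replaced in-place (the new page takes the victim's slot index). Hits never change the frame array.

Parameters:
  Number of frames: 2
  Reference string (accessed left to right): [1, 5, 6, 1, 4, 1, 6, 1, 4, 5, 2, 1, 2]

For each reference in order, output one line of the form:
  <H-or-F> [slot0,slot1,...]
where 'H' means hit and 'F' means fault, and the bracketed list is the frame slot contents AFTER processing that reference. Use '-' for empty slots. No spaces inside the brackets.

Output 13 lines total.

F [1,-]
F [1,5]
F [6,5]
F [6,1]
F [4,1]
H [4,1]
F [4,6]
F [1,6]
F [1,4]
F [5,4]
F [5,2]
F [1,2]
H [1,2]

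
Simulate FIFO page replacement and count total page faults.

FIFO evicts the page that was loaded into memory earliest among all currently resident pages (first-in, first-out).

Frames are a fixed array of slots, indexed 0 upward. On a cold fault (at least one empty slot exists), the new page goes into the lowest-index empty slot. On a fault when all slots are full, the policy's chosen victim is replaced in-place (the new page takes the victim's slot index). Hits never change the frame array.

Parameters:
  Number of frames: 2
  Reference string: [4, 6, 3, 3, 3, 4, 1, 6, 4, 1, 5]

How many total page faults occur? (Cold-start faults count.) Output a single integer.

Step 0: ref 4 → FAULT, frames=[4,-]
Step 1: ref 6 → FAULT, frames=[4,6]
Step 2: ref 3 → FAULT (evict 4), frames=[3,6]
Step 3: ref 3 → HIT, frames=[3,6]
Step 4: ref 3 → HIT, frames=[3,6]
Step 5: ref 4 → FAULT (evict 6), frames=[3,4]
Step 6: ref 1 → FAULT (evict 3), frames=[1,4]
Step 7: ref 6 → FAULT (evict 4), frames=[1,6]
Step 8: ref 4 → FAULT (evict 1), frames=[4,6]
Step 9: ref 1 → FAULT (evict 6), frames=[4,1]
Step 10: ref 5 → FAULT (evict 4), frames=[5,1]
Total faults: 9

Answer: 9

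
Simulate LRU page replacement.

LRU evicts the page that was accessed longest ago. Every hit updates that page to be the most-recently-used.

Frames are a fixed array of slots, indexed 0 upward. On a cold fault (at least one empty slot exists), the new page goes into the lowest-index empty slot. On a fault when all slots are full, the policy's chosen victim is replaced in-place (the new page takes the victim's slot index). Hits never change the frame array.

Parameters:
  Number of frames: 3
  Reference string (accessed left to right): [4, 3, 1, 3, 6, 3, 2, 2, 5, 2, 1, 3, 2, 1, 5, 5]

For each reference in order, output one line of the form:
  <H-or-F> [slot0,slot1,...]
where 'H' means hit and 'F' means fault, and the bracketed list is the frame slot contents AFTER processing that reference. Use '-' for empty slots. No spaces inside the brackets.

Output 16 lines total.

F [4,-,-]
F [4,3,-]
F [4,3,1]
H [4,3,1]
F [6,3,1]
H [6,3,1]
F [6,3,2]
H [6,3,2]
F [5,3,2]
H [5,3,2]
F [5,1,2]
F [3,1,2]
H [3,1,2]
H [3,1,2]
F [5,1,2]
H [5,1,2]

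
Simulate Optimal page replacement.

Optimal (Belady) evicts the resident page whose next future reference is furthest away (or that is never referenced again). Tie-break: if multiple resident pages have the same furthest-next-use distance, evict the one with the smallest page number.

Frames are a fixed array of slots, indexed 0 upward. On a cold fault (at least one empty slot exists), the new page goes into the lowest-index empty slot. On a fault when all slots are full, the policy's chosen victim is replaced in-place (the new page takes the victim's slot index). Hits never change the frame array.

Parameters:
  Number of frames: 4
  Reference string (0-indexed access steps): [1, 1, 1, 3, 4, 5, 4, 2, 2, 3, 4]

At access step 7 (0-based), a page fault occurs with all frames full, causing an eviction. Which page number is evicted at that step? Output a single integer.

Step 0: ref 1 -> FAULT, frames=[1,-,-,-]
Step 1: ref 1 -> HIT, frames=[1,-,-,-]
Step 2: ref 1 -> HIT, frames=[1,-,-,-]
Step 3: ref 3 -> FAULT, frames=[1,3,-,-]
Step 4: ref 4 -> FAULT, frames=[1,3,4,-]
Step 5: ref 5 -> FAULT, frames=[1,3,4,5]
Step 6: ref 4 -> HIT, frames=[1,3,4,5]
Step 7: ref 2 -> FAULT, evict 1, frames=[2,3,4,5]
At step 7: evicted page 1

Answer: 1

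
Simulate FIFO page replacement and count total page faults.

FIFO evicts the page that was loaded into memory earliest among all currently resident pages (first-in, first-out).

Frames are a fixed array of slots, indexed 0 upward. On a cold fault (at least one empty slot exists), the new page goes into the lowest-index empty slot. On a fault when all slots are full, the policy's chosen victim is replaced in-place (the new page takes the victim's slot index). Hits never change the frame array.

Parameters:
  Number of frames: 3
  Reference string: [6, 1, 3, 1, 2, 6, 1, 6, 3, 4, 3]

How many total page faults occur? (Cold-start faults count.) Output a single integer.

Step 0: ref 6 → FAULT, frames=[6,-,-]
Step 1: ref 1 → FAULT, frames=[6,1,-]
Step 2: ref 3 → FAULT, frames=[6,1,3]
Step 3: ref 1 → HIT, frames=[6,1,3]
Step 4: ref 2 → FAULT (evict 6), frames=[2,1,3]
Step 5: ref 6 → FAULT (evict 1), frames=[2,6,3]
Step 6: ref 1 → FAULT (evict 3), frames=[2,6,1]
Step 7: ref 6 → HIT, frames=[2,6,1]
Step 8: ref 3 → FAULT (evict 2), frames=[3,6,1]
Step 9: ref 4 → FAULT (evict 6), frames=[3,4,1]
Step 10: ref 3 → HIT, frames=[3,4,1]
Total faults: 8

Answer: 8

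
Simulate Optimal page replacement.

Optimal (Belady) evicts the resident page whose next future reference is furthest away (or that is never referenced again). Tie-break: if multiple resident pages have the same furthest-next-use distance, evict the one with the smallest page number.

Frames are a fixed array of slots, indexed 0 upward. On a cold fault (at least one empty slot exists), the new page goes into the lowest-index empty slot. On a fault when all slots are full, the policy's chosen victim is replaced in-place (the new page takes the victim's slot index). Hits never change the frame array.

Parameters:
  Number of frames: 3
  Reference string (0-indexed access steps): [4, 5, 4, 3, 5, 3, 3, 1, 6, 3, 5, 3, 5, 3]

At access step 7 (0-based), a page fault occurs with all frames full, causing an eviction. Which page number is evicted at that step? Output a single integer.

Answer: 4

Derivation:
Step 0: ref 4 -> FAULT, frames=[4,-,-]
Step 1: ref 5 -> FAULT, frames=[4,5,-]
Step 2: ref 4 -> HIT, frames=[4,5,-]
Step 3: ref 3 -> FAULT, frames=[4,5,3]
Step 4: ref 5 -> HIT, frames=[4,5,3]
Step 5: ref 3 -> HIT, frames=[4,5,3]
Step 6: ref 3 -> HIT, frames=[4,5,3]
Step 7: ref 1 -> FAULT, evict 4, frames=[1,5,3]
At step 7: evicted page 4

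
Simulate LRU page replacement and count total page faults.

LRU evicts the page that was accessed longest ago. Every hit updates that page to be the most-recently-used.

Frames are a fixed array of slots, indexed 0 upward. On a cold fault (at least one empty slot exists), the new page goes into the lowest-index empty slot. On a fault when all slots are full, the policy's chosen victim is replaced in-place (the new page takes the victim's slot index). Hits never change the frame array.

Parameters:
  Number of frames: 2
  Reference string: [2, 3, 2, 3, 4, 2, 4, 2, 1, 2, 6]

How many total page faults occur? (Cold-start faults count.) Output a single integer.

Step 0: ref 2 → FAULT, frames=[2,-]
Step 1: ref 3 → FAULT, frames=[2,3]
Step 2: ref 2 → HIT, frames=[2,3]
Step 3: ref 3 → HIT, frames=[2,3]
Step 4: ref 4 → FAULT (evict 2), frames=[4,3]
Step 5: ref 2 → FAULT (evict 3), frames=[4,2]
Step 6: ref 4 → HIT, frames=[4,2]
Step 7: ref 2 → HIT, frames=[4,2]
Step 8: ref 1 → FAULT (evict 4), frames=[1,2]
Step 9: ref 2 → HIT, frames=[1,2]
Step 10: ref 6 → FAULT (evict 1), frames=[6,2]
Total faults: 6

Answer: 6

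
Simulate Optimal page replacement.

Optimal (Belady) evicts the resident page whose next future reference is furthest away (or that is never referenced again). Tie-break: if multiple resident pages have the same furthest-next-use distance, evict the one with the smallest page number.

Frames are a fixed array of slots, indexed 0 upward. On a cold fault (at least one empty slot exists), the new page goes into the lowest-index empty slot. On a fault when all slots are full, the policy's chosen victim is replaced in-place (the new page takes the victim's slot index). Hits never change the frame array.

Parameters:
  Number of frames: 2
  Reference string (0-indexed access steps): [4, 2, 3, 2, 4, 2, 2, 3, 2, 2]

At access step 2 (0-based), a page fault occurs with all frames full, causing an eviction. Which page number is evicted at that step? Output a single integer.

Answer: 4

Derivation:
Step 0: ref 4 -> FAULT, frames=[4,-]
Step 1: ref 2 -> FAULT, frames=[4,2]
Step 2: ref 3 -> FAULT, evict 4, frames=[3,2]
At step 2: evicted page 4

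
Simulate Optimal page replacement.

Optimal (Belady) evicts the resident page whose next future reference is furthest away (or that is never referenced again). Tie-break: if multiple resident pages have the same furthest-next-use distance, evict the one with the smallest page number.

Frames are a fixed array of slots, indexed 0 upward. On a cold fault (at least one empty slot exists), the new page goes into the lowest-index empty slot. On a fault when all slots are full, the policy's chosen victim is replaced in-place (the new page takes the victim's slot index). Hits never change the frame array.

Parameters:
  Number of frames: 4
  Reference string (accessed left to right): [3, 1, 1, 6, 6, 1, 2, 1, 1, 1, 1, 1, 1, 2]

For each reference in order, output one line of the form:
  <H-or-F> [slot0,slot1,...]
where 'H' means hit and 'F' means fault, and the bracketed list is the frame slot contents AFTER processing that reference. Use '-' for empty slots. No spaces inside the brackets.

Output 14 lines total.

F [3,-,-,-]
F [3,1,-,-]
H [3,1,-,-]
F [3,1,6,-]
H [3,1,6,-]
H [3,1,6,-]
F [3,1,6,2]
H [3,1,6,2]
H [3,1,6,2]
H [3,1,6,2]
H [3,1,6,2]
H [3,1,6,2]
H [3,1,6,2]
H [3,1,6,2]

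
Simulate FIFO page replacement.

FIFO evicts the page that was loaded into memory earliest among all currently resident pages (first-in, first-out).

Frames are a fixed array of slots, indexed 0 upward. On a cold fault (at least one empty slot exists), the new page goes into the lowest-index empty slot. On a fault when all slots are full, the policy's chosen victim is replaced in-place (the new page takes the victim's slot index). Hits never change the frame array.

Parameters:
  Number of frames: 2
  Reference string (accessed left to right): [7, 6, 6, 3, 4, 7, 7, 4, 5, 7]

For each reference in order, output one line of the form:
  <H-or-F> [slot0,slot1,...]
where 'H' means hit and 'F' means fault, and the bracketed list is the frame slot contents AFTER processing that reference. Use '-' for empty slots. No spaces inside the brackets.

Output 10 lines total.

F [7,-]
F [7,6]
H [7,6]
F [3,6]
F [3,4]
F [7,4]
H [7,4]
H [7,4]
F [7,5]
H [7,5]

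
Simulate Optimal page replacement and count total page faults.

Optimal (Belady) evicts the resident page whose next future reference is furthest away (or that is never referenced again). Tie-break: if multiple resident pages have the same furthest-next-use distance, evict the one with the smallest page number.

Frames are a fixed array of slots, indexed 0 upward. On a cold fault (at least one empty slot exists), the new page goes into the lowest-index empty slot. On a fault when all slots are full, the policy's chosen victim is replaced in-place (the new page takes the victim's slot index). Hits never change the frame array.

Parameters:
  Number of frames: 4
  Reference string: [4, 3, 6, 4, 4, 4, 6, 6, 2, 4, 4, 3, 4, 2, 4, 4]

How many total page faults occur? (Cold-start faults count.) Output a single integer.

Step 0: ref 4 → FAULT, frames=[4,-,-,-]
Step 1: ref 3 → FAULT, frames=[4,3,-,-]
Step 2: ref 6 → FAULT, frames=[4,3,6,-]
Step 3: ref 4 → HIT, frames=[4,3,6,-]
Step 4: ref 4 → HIT, frames=[4,3,6,-]
Step 5: ref 4 → HIT, frames=[4,3,6,-]
Step 6: ref 6 → HIT, frames=[4,3,6,-]
Step 7: ref 6 → HIT, frames=[4,3,6,-]
Step 8: ref 2 → FAULT, frames=[4,3,6,2]
Step 9: ref 4 → HIT, frames=[4,3,6,2]
Step 10: ref 4 → HIT, frames=[4,3,6,2]
Step 11: ref 3 → HIT, frames=[4,3,6,2]
Step 12: ref 4 → HIT, frames=[4,3,6,2]
Step 13: ref 2 → HIT, frames=[4,3,6,2]
Step 14: ref 4 → HIT, frames=[4,3,6,2]
Step 15: ref 4 → HIT, frames=[4,3,6,2]
Total faults: 4

Answer: 4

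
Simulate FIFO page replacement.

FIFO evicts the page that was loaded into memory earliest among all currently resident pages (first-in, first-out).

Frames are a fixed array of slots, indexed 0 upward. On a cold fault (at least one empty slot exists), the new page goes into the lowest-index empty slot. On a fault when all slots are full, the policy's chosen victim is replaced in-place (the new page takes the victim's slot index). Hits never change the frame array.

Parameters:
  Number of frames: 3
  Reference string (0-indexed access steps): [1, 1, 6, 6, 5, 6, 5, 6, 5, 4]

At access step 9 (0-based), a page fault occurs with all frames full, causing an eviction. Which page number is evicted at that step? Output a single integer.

Answer: 1

Derivation:
Step 0: ref 1 -> FAULT, frames=[1,-,-]
Step 1: ref 1 -> HIT, frames=[1,-,-]
Step 2: ref 6 -> FAULT, frames=[1,6,-]
Step 3: ref 6 -> HIT, frames=[1,6,-]
Step 4: ref 5 -> FAULT, frames=[1,6,5]
Step 5: ref 6 -> HIT, frames=[1,6,5]
Step 6: ref 5 -> HIT, frames=[1,6,5]
Step 7: ref 6 -> HIT, frames=[1,6,5]
Step 8: ref 5 -> HIT, frames=[1,6,5]
Step 9: ref 4 -> FAULT, evict 1, frames=[4,6,5]
At step 9: evicted page 1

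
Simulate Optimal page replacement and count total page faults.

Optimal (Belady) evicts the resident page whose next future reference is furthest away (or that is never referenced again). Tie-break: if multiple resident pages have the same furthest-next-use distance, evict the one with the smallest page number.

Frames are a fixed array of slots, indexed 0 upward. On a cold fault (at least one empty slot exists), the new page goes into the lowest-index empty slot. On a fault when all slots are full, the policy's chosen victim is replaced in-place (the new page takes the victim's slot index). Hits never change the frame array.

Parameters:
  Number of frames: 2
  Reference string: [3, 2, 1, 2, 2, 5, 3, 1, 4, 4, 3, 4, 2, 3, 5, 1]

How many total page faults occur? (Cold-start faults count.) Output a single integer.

Step 0: ref 3 → FAULT, frames=[3,-]
Step 1: ref 2 → FAULT, frames=[3,2]
Step 2: ref 1 → FAULT (evict 3), frames=[1,2]
Step 3: ref 2 → HIT, frames=[1,2]
Step 4: ref 2 → HIT, frames=[1,2]
Step 5: ref 5 → FAULT (evict 2), frames=[1,5]
Step 6: ref 3 → FAULT (evict 5), frames=[1,3]
Step 7: ref 1 → HIT, frames=[1,3]
Step 8: ref 4 → FAULT (evict 1), frames=[4,3]
Step 9: ref 4 → HIT, frames=[4,3]
Step 10: ref 3 → HIT, frames=[4,3]
Step 11: ref 4 → HIT, frames=[4,3]
Step 12: ref 2 → FAULT (evict 4), frames=[2,3]
Step 13: ref 3 → HIT, frames=[2,3]
Step 14: ref 5 → FAULT (evict 2), frames=[5,3]
Step 15: ref 1 → FAULT (evict 3), frames=[5,1]
Total faults: 9

Answer: 9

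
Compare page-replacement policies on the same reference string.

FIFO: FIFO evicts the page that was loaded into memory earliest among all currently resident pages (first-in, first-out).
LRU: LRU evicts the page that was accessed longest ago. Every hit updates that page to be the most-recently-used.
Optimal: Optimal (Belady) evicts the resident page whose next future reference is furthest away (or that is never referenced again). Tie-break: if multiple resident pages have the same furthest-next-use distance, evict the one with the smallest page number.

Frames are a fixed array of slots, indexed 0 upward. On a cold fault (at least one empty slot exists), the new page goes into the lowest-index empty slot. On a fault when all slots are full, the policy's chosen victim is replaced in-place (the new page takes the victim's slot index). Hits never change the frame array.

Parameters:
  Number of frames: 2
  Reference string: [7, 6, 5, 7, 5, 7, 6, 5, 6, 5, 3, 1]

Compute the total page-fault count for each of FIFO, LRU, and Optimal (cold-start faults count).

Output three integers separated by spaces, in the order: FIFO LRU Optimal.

Answer: 8 8 6

Derivation:
--- FIFO ---
  step 0: ref 7 -> FAULT, frames=[7,-] (faults so far: 1)
  step 1: ref 6 -> FAULT, frames=[7,6] (faults so far: 2)
  step 2: ref 5 -> FAULT, evict 7, frames=[5,6] (faults so far: 3)
  step 3: ref 7 -> FAULT, evict 6, frames=[5,7] (faults so far: 4)
  step 4: ref 5 -> HIT, frames=[5,7] (faults so far: 4)
  step 5: ref 7 -> HIT, frames=[5,7] (faults so far: 4)
  step 6: ref 6 -> FAULT, evict 5, frames=[6,7] (faults so far: 5)
  step 7: ref 5 -> FAULT, evict 7, frames=[6,5] (faults so far: 6)
  step 8: ref 6 -> HIT, frames=[6,5] (faults so far: 6)
  step 9: ref 5 -> HIT, frames=[6,5] (faults so far: 6)
  step 10: ref 3 -> FAULT, evict 6, frames=[3,5] (faults so far: 7)
  step 11: ref 1 -> FAULT, evict 5, frames=[3,1] (faults so far: 8)
  FIFO total faults: 8
--- LRU ---
  step 0: ref 7 -> FAULT, frames=[7,-] (faults so far: 1)
  step 1: ref 6 -> FAULT, frames=[7,6] (faults so far: 2)
  step 2: ref 5 -> FAULT, evict 7, frames=[5,6] (faults so far: 3)
  step 3: ref 7 -> FAULT, evict 6, frames=[5,7] (faults so far: 4)
  step 4: ref 5 -> HIT, frames=[5,7] (faults so far: 4)
  step 5: ref 7 -> HIT, frames=[5,7] (faults so far: 4)
  step 6: ref 6 -> FAULT, evict 5, frames=[6,7] (faults so far: 5)
  step 7: ref 5 -> FAULT, evict 7, frames=[6,5] (faults so far: 6)
  step 8: ref 6 -> HIT, frames=[6,5] (faults so far: 6)
  step 9: ref 5 -> HIT, frames=[6,5] (faults so far: 6)
  step 10: ref 3 -> FAULT, evict 6, frames=[3,5] (faults so far: 7)
  step 11: ref 1 -> FAULT, evict 5, frames=[3,1] (faults so far: 8)
  LRU total faults: 8
--- Optimal ---
  step 0: ref 7 -> FAULT, frames=[7,-] (faults so far: 1)
  step 1: ref 6 -> FAULT, frames=[7,6] (faults so far: 2)
  step 2: ref 5 -> FAULT, evict 6, frames=[7,5] (faults so far: 3)
  step 3: ref 7 -> HIT, frames=[7,5] (faults so far: 3)
  step 4: ref 5 -> HIT, frames=[7,5] (faults so far: 3)
  step 5: ref 7 -> HIT, frames=[7,5] (faults so far: 3)
  step 6: ref 6 -> FAULT, evict 7, frames=[6,5] (faults so far: 4)
  step 7: ref 5 -> HIT, frames=[6,5] (faults so far: 4)
  step 8: ref 6 -> HIT, frames=[6,5] (faults so far: 4)
  step 9: ref 5 -> HIT, frames=[6,5] (faults so far: 4)
  step 10: ref 3 -> FAULT, evict 5, frames=[6,3] (faults so far: 5)
  step 11: ref 1 -> FAULT, evict 3, frames=[6,1] (faults so far: 6)
  Optimal total faults: 6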